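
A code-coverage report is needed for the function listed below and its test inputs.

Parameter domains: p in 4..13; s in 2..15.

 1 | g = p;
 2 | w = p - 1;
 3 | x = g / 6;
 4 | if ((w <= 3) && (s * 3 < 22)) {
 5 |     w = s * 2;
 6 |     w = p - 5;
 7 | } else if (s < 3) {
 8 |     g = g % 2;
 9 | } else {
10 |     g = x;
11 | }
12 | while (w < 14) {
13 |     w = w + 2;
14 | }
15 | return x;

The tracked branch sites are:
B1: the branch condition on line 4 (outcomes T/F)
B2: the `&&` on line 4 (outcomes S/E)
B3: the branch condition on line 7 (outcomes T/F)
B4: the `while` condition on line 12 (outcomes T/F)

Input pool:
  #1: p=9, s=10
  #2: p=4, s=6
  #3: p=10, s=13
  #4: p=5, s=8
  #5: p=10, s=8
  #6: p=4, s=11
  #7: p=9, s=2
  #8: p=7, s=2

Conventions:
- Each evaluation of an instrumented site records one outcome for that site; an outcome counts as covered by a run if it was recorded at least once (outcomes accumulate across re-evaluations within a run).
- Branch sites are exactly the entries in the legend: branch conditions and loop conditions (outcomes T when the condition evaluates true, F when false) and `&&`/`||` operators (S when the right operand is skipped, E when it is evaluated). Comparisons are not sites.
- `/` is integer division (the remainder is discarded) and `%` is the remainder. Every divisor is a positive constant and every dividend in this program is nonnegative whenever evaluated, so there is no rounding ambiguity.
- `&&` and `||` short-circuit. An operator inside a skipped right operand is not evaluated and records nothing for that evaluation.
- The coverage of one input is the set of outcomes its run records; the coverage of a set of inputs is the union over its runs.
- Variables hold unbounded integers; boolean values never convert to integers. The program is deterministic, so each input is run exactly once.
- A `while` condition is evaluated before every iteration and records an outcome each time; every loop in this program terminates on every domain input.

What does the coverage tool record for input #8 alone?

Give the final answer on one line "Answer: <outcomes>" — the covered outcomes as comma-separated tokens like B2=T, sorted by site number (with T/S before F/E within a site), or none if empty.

Tracing the run of input #8 (p=7, s=2):
  B2->S, B1->F, B3->T, B4->T, B4->T, B4->T, B4->T, B4->F
distinct outcomes covered: B1=F, B2=S, B3=T, B4=T, B4=F

Answer: B1=F, B2=S, B3=T, B4=T, B4=F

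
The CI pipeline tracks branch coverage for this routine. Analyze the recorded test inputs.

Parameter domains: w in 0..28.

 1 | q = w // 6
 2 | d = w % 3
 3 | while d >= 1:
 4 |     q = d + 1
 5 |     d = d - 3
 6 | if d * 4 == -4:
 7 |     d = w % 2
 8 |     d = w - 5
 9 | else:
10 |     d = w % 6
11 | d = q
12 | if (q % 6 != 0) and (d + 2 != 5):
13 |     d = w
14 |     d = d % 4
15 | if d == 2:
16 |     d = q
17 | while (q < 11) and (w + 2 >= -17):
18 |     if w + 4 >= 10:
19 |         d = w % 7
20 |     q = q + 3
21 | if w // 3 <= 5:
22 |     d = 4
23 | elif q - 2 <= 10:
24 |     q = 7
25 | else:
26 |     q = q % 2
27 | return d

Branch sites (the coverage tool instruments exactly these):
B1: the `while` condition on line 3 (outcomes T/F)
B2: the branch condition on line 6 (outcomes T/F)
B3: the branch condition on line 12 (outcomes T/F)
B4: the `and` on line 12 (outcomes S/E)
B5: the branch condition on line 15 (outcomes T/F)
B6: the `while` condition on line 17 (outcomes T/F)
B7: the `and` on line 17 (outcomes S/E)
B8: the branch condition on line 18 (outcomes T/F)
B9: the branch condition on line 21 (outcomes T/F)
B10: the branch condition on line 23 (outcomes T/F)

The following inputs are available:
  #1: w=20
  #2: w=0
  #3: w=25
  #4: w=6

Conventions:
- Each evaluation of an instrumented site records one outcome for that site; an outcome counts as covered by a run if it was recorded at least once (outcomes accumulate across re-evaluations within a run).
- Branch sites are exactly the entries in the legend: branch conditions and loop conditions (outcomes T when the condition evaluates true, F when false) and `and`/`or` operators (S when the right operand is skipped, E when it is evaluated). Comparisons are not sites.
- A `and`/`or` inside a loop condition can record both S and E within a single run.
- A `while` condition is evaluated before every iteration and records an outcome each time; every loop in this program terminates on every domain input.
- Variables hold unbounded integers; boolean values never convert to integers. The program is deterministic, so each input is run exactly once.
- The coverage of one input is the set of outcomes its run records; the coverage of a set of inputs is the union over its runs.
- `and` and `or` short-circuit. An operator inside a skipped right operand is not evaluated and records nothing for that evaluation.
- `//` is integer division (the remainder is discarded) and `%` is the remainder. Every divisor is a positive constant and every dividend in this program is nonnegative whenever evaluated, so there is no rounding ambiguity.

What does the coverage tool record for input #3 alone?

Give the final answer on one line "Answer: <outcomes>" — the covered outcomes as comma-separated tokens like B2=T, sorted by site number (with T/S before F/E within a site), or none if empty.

Running input #3 (w=25), event by event:
  B1->T, B1->F, B2->F, B4->E, B3->T, B5->F, B7->E, B6->T, B8->T, B7->E
  B6->T, B8->T, B7->E, B6->T, B8->T, B7->S, B6->F, B9->F, B10->T
distinct outcomes covered: B1=T, B1=F, B2=F, B3=T, B4=E, B5=F, B6=T, B6=F, B7=S, B7=E, B8=T, B9=F, B10=T

Answer: B1=T, B1=F, B2=F, B3=T, B4=E, B5=F, B6=T, B6=F, B7=S, B7=E, B8=T, B9=F, B10=T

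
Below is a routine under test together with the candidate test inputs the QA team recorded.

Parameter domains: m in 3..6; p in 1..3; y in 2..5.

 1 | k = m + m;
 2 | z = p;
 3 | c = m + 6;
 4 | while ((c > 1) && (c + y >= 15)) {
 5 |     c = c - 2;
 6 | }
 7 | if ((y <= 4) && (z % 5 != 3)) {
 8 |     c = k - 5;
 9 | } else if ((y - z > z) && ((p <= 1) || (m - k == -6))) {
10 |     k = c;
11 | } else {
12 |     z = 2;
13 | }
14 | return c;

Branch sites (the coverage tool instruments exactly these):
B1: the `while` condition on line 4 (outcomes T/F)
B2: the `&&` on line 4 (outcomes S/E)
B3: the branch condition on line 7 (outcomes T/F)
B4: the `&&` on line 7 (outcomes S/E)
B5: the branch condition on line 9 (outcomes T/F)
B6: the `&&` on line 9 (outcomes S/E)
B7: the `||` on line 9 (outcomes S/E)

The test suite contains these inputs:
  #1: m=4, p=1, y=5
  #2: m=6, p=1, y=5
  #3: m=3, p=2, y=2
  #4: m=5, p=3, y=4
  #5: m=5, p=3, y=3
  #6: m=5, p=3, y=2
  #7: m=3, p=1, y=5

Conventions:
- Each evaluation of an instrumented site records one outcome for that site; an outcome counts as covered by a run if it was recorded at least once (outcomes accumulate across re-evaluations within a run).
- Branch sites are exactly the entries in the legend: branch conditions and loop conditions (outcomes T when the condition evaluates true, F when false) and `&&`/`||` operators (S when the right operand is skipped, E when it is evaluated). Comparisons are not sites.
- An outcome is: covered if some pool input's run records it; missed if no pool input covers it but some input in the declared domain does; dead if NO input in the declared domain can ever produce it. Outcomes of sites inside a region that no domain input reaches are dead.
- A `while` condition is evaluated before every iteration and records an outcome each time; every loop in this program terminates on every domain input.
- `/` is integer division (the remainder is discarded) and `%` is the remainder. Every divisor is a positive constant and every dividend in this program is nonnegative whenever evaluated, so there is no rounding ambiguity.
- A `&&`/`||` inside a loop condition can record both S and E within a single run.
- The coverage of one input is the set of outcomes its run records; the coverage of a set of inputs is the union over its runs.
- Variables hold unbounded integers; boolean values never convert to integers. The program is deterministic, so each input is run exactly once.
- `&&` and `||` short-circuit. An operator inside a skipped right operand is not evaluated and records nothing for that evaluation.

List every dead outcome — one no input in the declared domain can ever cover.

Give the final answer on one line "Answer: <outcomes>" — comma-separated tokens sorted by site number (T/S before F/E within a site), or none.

sweeping the full domain (48 inputs) for each outcome:
  B2=S: never recorded by any domain input -> dead
  reachable outcomes have witnesses, e.g. B1=T (e.g. m=4, p=1, y=5), B1=F (e.g. m=3, p=1, y=2), B2=E (e.g. m=3, p=1, y=2), B3=T (e.g. m=3, p=1, y=2)

Answer: B2=S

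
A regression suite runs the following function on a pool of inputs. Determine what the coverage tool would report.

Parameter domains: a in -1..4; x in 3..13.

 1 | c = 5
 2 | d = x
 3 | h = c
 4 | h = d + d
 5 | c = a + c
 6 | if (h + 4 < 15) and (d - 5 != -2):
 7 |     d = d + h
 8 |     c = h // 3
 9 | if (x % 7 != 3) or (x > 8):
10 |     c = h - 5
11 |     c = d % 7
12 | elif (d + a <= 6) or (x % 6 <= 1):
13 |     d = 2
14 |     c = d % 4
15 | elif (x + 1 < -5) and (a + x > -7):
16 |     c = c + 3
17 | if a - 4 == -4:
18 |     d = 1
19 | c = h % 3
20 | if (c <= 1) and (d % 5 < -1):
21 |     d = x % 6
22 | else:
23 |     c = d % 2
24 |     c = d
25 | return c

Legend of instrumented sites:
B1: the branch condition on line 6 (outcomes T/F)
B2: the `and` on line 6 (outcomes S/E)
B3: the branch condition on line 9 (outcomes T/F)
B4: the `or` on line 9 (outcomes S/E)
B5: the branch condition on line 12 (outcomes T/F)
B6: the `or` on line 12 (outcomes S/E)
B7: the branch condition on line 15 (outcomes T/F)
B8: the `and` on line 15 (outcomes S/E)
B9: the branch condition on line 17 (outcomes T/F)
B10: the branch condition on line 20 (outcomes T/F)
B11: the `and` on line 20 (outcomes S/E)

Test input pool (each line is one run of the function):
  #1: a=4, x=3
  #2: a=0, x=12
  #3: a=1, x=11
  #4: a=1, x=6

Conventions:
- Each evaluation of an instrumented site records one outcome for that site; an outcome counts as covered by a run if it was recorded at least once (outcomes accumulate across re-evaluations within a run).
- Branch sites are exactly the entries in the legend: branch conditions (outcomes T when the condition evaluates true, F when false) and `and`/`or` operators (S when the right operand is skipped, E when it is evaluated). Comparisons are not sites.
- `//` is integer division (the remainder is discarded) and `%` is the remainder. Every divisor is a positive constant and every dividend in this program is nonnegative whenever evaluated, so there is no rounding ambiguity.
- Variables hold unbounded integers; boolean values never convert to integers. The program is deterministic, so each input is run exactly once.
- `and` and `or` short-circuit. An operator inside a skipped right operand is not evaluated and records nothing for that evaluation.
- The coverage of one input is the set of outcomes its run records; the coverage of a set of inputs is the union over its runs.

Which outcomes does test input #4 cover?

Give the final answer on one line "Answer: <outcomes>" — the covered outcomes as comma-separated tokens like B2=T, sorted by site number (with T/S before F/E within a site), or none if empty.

Running input #4 (a=1, x=6), event by event:
  B2->S, B1->F, B4->S, B3->T, B9->F, B11->E, B10->F
as a set, this run covers: B1=F, B2=S, B3=T, B4=S, B9=F, B10=F, B11=E

Answer: B1=F, B2=S, B3=T, B4=S, B9=F, B10=F, B11=E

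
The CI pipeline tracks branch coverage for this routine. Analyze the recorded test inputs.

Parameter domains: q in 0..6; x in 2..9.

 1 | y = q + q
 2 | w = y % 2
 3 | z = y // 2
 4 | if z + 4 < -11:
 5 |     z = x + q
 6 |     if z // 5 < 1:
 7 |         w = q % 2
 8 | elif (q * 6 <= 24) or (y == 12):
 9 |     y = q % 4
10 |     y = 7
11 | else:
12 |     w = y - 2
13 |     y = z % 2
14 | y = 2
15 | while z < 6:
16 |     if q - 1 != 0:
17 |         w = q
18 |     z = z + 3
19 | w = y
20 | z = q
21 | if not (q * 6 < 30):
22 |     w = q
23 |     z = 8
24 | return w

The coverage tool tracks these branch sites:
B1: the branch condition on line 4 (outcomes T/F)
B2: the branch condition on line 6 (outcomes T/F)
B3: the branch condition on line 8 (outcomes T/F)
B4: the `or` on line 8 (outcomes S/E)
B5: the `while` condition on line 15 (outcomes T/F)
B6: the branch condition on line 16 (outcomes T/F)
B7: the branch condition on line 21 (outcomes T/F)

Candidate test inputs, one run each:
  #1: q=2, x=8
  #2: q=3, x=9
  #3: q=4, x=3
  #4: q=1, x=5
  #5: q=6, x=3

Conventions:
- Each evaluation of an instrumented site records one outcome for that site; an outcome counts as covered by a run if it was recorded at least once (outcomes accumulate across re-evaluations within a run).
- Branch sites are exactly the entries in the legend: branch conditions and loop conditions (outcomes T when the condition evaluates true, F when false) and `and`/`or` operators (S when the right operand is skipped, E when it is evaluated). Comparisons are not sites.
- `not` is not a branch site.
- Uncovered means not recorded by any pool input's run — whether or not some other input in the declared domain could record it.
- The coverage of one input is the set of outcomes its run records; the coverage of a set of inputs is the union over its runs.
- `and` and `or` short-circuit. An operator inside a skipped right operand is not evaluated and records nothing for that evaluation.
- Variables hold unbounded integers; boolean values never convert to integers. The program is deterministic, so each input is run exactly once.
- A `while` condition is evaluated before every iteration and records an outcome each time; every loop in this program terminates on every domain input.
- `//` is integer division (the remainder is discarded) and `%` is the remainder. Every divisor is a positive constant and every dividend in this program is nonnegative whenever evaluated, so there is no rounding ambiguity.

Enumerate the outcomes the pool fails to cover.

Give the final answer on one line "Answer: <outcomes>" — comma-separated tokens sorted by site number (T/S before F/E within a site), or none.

input #1, q=2, x=8: events B1->F, B4->S, B3->T, B5->T, B6->T, B5->T, B6->T, B5->F, B7->F; outcomes B1=F, B3=T, B4=S, B5=T, B5=F, B6=T, B7=F
input #2, q=3, x=9: events B1->F, B4->S, B3->T, B5->T, B6->T, B5->F, B7->F; outcomes B1=F, B3=T, B4=S, B5=T, B5=F, B6=T, B7=F
input #3, q=4, x=3: events B1->F, B4->S, B3->T, B5->T, B6->T, B5->F, B7->F; outcomes B1=F, B3=T, B4=S, B5=T, B5=F, B6=T, B7=F
input #4, q=1, x=5: events B1->F, B4->S, B3->T, B5->T, B6->F, B5->T, B6->F, B5->F, B7->F; outcomes B1=F, B3=T, B4=S, B5=T, B5=F, B6=F, B7=F
input #5, q=6, x=3: events B1->F, B4->E, B3->T, B5->F, B7->T; outcomes B1=F, B3=T, B4=E, B5=F, B7=T
union over the pool: B1=F, B3=T, B4=S, B4=E, B5=T, B5=F, B6=T, B6=F, B7=T, B7=F
uncovered (4 of 14): B1=T, B2=T, B2=F, B3=F

Answer: B1=T, B2=T, B2=F, B3=F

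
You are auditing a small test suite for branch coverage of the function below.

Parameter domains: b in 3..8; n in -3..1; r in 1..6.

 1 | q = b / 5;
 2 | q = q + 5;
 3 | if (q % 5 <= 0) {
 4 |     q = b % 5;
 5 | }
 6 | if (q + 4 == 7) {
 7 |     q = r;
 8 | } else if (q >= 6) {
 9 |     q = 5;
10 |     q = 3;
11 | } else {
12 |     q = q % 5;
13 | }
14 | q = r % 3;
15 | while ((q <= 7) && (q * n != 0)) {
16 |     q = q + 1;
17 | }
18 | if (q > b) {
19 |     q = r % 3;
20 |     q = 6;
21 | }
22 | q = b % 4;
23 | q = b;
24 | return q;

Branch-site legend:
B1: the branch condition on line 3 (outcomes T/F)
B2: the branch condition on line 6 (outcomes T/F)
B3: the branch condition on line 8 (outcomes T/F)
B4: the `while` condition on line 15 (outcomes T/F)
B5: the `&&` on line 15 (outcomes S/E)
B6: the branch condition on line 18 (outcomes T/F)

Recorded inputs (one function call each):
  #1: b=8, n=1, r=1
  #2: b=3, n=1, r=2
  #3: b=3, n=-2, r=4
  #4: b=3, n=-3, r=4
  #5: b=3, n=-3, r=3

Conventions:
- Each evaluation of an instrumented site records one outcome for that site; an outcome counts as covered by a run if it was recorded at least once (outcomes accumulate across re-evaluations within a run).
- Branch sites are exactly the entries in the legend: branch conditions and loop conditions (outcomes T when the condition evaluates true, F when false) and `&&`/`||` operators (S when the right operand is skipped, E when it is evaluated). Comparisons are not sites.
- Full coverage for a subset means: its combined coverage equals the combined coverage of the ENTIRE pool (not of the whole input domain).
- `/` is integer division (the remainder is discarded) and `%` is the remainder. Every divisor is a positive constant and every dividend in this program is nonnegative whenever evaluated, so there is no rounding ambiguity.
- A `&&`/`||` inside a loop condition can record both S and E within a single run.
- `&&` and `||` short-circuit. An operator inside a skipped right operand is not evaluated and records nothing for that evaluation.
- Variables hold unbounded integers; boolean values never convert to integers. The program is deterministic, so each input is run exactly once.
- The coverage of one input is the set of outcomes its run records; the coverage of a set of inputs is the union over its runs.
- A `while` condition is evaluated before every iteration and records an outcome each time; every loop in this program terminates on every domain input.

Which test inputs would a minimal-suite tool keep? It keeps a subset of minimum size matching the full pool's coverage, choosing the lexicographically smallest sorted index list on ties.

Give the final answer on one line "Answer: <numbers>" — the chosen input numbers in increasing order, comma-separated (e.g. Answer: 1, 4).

test 1 (b=8, n=1, r=1) fires B1->F, B2->F, B3->T, B5->E, B4->T, B5->E, B4->T, B5->E, B4->T, B5->E, B4->T, B5->E, B4->T, B5->E, ...; hits B1=F, B2=F, B3=T, B4=T, B4=F, B5=S, B5=E, B6=F
test 2 (b=3, n=1, r=2) fires B1->T, B2->T, B5->E, B4->T, B5->E, B4->T, B5->E, B4->T, B5->E, B4->T, B5->E, B4->T, B5->E, B4->T, ...; hits B1=T, B2=T, B4=T, B4=F, B5=S, B5=E, B6=T
test 3 (b=3, n=-2, r=4) fires B1->T, B2->T, B5->E, B4->T, B5->E, B4->T, B5->E, B4->T, B5->E, B4->T, B5->E, B4->T, B5->E, B4->T, ...; hits B1=T, B2=T, B4=T, B4=F, B5=S, B5=E, B6=T
test 4 (b=3, n=-3, r=4) fires B1->T, B2->T, B5->E, B4->T, B5->E, B4->T, B5->E, B4->T, B5->E, B4->T, B5->E, B4->T, B5->E, B4->T, ...; hits B1=T, B2=T, B4=T, B4=F, B5=S, B5=E, B6=T
test 5 (b=3, n=-3, r=3) fires B1->T, B2->T, B5->E, B4->F, B6->F; hits B1=T, B2=T, B4=F, B5=E, B6=F
pool-wide coverage (11 outcomes): B1=T, B1=F, B2=T, B2=F, B3=T, B4=T, B4=F, B5=S, B5=E, B6=T, B6=F
every size-1 subset falls short of the 11 outcomes (best: 8/11)
inputs {1, 2} (size 2) cover everything; no size-2 subset with a lexicographically smaller index list covers all 11

Answer: 1, 2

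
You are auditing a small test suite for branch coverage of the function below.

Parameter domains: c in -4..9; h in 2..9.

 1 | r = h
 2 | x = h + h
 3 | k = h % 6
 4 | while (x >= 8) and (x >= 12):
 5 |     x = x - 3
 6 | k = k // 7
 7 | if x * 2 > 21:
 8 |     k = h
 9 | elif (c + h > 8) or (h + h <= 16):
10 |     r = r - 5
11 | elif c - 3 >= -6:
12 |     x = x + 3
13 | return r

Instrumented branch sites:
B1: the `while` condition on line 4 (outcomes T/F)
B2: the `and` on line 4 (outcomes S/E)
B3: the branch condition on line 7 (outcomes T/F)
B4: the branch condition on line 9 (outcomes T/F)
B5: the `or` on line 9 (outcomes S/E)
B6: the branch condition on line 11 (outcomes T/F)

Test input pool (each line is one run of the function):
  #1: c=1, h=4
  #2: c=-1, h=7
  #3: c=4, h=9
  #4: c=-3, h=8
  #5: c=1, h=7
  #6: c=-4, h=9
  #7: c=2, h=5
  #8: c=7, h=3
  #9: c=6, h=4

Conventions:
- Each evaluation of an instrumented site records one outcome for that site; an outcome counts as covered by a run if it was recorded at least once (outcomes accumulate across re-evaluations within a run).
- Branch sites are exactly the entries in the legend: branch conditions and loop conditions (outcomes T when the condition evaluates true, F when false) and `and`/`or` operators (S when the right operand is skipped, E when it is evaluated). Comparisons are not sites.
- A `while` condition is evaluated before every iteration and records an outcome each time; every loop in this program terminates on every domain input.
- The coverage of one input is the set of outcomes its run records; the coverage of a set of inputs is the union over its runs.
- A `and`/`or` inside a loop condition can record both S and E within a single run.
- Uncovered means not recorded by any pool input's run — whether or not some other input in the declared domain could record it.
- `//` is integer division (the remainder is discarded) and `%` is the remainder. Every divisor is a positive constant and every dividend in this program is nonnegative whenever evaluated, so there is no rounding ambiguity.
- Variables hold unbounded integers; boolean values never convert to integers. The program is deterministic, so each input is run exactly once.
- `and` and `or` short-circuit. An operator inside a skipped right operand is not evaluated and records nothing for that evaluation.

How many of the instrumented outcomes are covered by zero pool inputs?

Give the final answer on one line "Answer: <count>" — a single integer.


test 1 (c=1, h=4) fires B2->E, B1->F, B3->F, B5->E, B4->T; hits B1=F, B2=E, B3=F, B4=T, B5=E
test 2 (c=-1, h=7) fires B2->E, B1->T, B2->E, B1->F, B3->T; hits B1=T, B1=F, B2=E, B3=T
test 3 (c=4, h=9) fires B2->E, B1->T, B2->E, B1->T, B2->E, B1->T, B2->E, B1->F, B3->F, B5->S, B4->T; hits B1=T, B1=F, B2=E, B3=F, B4=T, B5=S
test 4 (c=-3, h=8) fires B2->E, B1->T, B2->E, B1->T, B2->E, B1->F, B3->F, B5->E, B4->T; hits B1=T, B1=F, B2=E, B3=F, B4=T, B5=E
test 5 (c=1, h=7) fires B2->E, B1->T, B2->E, B1->F, B3->T; hits B1=T, B1=F, B2=E, B3=T
test 6 (c=-4, h=9) fires B2->E, B1->T, B2->E, B1->T, B2->E, B1->T, B2->E, B1->F, B3->F, B5->E, B4->F, B6->F; hits B1=T, B1=F, B2=E, B3=F, B4=F, B5=E, B6=F
test 7 (c=2, h=5) fires B2->E, B1->F, B3->F, B5->E, B4->T; hits B1=F, B2=E, B3=F, B4=T, B5=E
test 8 (c=7, h=3) fires B2->S, B1->F, B3->F, B5->S, B4->T; hits B1=F, B2=S, B3=F, B4=T, B5=S
test 9 (c=6, h=4) fires B2->E, B1->F, B3->F, B5->S, B4->T; hits B1=F, B2=E, B3=F, B4=T, B5=S
union over the pool: B1=T, B1=F, B2=S, B2=E, B3=T, B3=F, B4=T, B4=F, B5=S, B5=E, B6=F
uncovered (1 of 12): B6=T
Answer: 1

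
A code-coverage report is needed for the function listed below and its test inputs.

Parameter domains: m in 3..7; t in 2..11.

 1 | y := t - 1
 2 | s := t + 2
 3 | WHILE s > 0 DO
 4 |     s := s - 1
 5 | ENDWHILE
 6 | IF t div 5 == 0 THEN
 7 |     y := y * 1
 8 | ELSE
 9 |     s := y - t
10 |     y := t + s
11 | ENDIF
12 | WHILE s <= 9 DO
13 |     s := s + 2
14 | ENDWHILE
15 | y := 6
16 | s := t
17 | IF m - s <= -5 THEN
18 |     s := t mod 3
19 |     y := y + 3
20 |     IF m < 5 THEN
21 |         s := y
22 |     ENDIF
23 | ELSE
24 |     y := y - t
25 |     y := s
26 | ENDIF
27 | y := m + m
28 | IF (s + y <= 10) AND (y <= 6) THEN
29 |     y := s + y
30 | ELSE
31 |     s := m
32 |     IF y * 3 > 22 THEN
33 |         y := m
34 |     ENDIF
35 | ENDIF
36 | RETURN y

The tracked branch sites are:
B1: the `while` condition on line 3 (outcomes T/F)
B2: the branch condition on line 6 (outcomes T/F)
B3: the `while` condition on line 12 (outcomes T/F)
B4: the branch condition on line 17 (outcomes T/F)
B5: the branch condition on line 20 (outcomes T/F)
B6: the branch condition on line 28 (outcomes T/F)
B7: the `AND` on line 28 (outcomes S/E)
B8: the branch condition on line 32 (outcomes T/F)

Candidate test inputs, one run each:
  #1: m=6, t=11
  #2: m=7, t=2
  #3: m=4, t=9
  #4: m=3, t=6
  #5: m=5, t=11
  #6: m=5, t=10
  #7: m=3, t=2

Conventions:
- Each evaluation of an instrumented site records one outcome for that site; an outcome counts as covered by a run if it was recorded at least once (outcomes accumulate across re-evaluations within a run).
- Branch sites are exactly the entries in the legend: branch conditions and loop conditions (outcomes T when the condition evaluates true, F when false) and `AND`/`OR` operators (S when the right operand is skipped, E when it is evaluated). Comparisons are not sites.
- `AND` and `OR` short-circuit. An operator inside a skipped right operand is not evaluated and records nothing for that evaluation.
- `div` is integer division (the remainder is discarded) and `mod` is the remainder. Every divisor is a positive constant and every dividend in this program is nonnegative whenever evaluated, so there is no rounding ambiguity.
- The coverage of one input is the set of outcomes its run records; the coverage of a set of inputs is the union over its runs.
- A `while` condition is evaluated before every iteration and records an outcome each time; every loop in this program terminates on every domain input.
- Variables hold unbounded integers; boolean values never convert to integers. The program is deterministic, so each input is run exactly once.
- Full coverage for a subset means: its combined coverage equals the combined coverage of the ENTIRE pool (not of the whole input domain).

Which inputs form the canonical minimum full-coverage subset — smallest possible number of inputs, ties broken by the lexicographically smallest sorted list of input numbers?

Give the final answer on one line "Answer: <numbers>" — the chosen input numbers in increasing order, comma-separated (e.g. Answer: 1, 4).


input #1 (m=6, t=11): events B1->T, B1->T, B1->T, B1->T, B1->T, B1->T, B1->T, B1->T, B1->T, B1->T, B1->T, B1->T, B1->T, B1->F, ...; covers B1=T, B1=F, B2=F, B3=T, B3=F, B4=T, B5=F, B6=F, B7=S, B8=T
input #2 (m=7, t=2): events B1->T, B1->T, B1->T, B1->T, B1->F, B2->T, B3->T, B3->T, B3->T, B3->T, B3->T, B3->F, B4->F, B7->S, ...; covers B1=T, B1=F, B2=T, B3=T, B3=F, B4=F, B6=F, B7=S, B8=T
input #3 (m=4, t=9): events B1->T, B1->T, B1->T, B1->T, B1->T, B1->T, B1->T, B1->T, B1->T, B1->T, B1->T, B1->F, B2->F, B3->T, ...; covers B1=T, B1=F, B2=F, B3=T, B3=F, B4=T, B5=T, B6=F, B7=S, B8=T
input #4 (m=3, t=6): events B1->T, B1->T, B1->T, B1->T, B1->T, B1->T, B1->T, B1->T, B1->F, B2->F, B3->T, B3->T, B3->T, B3->T, ...; covers B1=T, B1=F, B2=F, B3=T, B3=F, B4=F, B6=F, B7=S, B8=F
input #5 (m=5, t=11): events B1->T, B1->T, B1->T, B1->T, B1->T, B1->T, B1->T, B1->T, B1->T, B1->T, B1->T, B1->T, B1->T, B1->F, ...; covers B1=T, B1=F, B2=F, B3=T, B3=F, B4=T, B5=F, B6=F, B7=S, B8=T
input #6 (m=5, t=10): events B1->T, B1->T, B1->T, B1->T, B1->T, B1->T, B1->T, B1->T, B1->T, B1->T, B1->T, B1->T, B1->F, B2->F, ...; covers B1=T, B1=F, B2=F, B3=T, B3=F, B4=T, B5=F, B6=F, B7=S, B8=T
input #7 (m=3, t=2): events B1->T, B1->T, B1->T, B1->T, B1->F, B2->T, B3->T, B3->T, B3->T, B3->T, B3->T, B3->F, B4->F, B7->E, ...; covers B1=T, B1=F, B2=T, B3=T, B3=F, B4=F, B6=T, B7=E
the full pool covers 16 outcomes: B1=T, B1=F, B2=T, B2=F, B3=T, B3=F, B4=T, B4=F, B5=T, B5=F, B6=T, B6=F, B7=S, B7=E, B8=T, B8=F
size 1 is not enough: best union over all size-1 subsets is 10/16
size 2 is not enough: best union over all size-2 subsets is 14/16
size 3 is not enough: best union over all size-3 subsets is 15/16
inputs {1, 3, 4, 7} (size 4) cover everything; no size-4 subset with a lexicographically smaller index list covers all 16
Answer: 1, 3, 4, 7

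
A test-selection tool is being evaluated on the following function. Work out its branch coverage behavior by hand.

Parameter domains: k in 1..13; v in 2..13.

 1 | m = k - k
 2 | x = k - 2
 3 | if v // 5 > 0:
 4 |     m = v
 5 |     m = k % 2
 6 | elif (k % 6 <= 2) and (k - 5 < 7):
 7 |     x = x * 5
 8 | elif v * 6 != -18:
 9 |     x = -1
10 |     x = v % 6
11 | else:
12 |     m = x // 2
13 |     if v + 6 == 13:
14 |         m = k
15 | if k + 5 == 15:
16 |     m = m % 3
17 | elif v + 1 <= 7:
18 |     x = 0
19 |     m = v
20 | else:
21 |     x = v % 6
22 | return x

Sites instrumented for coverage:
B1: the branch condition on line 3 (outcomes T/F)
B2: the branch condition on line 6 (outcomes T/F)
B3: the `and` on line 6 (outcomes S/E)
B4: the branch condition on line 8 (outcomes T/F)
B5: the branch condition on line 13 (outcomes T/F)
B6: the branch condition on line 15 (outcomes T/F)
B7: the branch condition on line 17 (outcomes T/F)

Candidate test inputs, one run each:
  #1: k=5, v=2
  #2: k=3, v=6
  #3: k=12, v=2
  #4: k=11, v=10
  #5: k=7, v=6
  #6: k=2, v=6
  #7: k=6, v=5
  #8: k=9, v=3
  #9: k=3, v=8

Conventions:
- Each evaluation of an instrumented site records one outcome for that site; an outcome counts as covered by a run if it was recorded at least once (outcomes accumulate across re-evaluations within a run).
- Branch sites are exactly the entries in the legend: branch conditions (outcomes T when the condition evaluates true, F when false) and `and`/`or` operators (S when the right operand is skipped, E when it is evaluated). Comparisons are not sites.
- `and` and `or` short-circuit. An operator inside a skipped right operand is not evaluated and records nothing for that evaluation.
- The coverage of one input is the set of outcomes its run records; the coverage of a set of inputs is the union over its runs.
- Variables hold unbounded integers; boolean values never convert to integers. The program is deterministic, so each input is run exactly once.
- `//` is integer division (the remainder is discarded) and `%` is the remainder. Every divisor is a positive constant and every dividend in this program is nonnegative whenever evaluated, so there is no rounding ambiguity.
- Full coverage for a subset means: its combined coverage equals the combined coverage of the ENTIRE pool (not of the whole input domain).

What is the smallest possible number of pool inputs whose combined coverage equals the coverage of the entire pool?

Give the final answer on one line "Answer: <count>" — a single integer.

run #1 (k=5, v=2) records B1=F, B2=F, B3=S, B4=T, B6=F, B7=T
run #2 (k=3, v=6) records B1=T, B6=F, B7=T
run #3 (k=12, v=2) records B1=F, B2=F, B3=E, B4=T, B6=F, B7=T
run #4 (k=11, v=10) records B1=T, B6=F, B7=F
run #5 (k=7, v=6) records B1=T, B6=F, B7=T
run #6 (k=2, v=6) records B1=T, B6=F, B7=T
run #7 (k=6, v=5) records B1=T, B6=F, B7=T
run #8 (k=9, v=3) records B1=F, B2=F, B3=S, B4=T, B6=F, B7=T
run #9 (k=3, v=8) records B1=T, B6=F, B7=F
together the pool reaches 9 outcomes: B1=T, B1=F, B2=F, B3=S, B3=E, B4=T, B6=F, B7=T, B7=F
checked all size-1 subsets: none covers 9 outcomes (max 6/9)
checked all size-2 subsets: none covers 9 outcomes (max 8/9)
size 3: inputs {1, 3, 4} cover all 9 outcomes, and no lexicographically smaller subset of this size does

Answer: 3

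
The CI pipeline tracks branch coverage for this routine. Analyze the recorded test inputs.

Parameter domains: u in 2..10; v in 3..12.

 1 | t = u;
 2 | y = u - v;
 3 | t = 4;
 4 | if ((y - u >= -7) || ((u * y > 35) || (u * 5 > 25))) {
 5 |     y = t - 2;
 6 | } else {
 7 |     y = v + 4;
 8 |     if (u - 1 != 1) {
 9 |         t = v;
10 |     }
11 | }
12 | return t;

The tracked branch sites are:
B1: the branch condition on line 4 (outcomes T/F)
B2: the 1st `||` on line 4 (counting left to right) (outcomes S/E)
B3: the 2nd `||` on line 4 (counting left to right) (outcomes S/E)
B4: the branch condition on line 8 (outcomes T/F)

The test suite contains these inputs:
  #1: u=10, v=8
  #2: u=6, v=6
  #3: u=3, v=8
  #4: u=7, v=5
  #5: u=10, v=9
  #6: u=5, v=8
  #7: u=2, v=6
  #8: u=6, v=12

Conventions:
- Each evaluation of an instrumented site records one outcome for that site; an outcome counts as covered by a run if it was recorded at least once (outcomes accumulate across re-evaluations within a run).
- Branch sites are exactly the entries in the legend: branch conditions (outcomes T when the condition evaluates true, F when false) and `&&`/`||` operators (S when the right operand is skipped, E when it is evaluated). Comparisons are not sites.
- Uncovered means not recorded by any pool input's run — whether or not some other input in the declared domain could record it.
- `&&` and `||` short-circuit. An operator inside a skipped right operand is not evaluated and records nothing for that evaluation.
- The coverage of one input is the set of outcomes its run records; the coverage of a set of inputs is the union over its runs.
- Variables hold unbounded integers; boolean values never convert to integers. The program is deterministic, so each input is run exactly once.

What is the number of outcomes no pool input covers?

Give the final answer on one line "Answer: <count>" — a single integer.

test 1 (u=10, v=8) hits B1=T, B2=E, B3=E
test 2 (u=6, v=6) hits B1=T, B2=S
test 3 (u=3, v=8) hits B1=F, B2=E, B3=E, B4=T
test 4 (u=7, v=5) hits B1=T, B2=S
test 5 (u=10, v=9) hits B1=T, B2=E, B3=E
test 6 (u=5, v=8) hits B1=F, B2=E, B3=E, B4=T
test 7 (u=2, v=6) hits B1=T, B2=S
test 8 (u=6, v=12) hits B1=T, B2=E, B3=E
union over the pool: B1=T, B1=F, B2=S, B2=E, B3=E, B4=T
uncovered (2 of 8): B3=S, B4=F

Answer: 2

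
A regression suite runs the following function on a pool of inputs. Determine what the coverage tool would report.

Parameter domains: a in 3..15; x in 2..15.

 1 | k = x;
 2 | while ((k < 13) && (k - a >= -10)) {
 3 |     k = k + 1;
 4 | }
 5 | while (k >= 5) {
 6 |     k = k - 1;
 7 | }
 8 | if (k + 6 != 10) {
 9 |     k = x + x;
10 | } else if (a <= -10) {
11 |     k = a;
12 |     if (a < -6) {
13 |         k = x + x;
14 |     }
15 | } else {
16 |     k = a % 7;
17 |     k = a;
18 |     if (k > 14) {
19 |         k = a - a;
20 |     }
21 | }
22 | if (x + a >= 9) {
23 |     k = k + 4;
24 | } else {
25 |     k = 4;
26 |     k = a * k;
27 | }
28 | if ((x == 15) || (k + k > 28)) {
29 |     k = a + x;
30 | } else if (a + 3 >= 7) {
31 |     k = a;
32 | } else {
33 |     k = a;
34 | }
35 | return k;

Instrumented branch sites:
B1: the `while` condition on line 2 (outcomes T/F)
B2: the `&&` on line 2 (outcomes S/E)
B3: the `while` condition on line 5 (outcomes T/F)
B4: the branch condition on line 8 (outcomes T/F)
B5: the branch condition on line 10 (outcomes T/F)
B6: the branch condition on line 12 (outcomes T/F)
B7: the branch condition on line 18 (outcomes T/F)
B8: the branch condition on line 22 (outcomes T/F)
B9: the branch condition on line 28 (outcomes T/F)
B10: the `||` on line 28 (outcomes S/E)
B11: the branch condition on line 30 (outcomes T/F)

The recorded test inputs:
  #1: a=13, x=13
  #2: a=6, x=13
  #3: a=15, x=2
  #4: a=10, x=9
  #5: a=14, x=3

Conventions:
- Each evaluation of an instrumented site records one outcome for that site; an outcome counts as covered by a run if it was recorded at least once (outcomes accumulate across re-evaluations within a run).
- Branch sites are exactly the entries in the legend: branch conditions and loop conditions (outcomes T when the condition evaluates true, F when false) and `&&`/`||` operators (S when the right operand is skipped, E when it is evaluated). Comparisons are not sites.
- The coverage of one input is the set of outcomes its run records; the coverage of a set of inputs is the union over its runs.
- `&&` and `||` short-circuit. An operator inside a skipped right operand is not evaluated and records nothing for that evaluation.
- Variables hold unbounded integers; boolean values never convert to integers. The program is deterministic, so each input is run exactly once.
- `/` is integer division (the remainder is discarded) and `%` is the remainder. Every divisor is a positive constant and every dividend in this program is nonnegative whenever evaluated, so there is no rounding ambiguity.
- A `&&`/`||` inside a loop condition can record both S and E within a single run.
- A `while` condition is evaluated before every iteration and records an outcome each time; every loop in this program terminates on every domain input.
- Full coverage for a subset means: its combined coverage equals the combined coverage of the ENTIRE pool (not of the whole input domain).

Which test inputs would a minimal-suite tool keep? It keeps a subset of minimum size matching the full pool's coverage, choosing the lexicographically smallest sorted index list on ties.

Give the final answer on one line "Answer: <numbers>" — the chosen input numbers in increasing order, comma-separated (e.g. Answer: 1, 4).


input #1 (a=13, x=13): covers B1=F, B2=S, B3=T, B3=F, B4=F, B5=F, B7=F, B8=T, B9=T, B10=E
input #2 (a=6, x=13): covers B1=F, B2=S, B3=T, B3=F, B4=F, B5=F, B7=F, B8=T, B9=F, B10=E, B11=T
input #3 (a=15, x=2): covers B1=F, B2=E, B3=F, B4=T, B8=T, B9=F, B10=E, B11=T
input #4 (a=10, x=9): covers B1=T, B1=F, B2=S, B2=E, B3=T, B3=F, B4=F, B5=F, B7=F, B8=T, B9=F, B10=E, B11=T
input #5 (a=14, x=3): covers B1=F, B2=E, B3=F, B4=T, B8=T, B9=F, B10=E, B11=T
the full pool covers 15 outcomes: B1=T, B1=F, B2=S, B2=E, B3=T, B3=F, B4=T, B4=F, B5=F, B7=F, B8=T, B9=T, B9=F, B10=E, B11=T
every size-1 subset falls short of the 15 outcomes (best: 13/15)
every size-2 subset falls short of the 15 outcomes (best: 14/15)
at size 3, {1, 3, 4} reaches all 15 outcomes; every lexicographically earlier size-3 subset fails
Answer: 1, 3, 4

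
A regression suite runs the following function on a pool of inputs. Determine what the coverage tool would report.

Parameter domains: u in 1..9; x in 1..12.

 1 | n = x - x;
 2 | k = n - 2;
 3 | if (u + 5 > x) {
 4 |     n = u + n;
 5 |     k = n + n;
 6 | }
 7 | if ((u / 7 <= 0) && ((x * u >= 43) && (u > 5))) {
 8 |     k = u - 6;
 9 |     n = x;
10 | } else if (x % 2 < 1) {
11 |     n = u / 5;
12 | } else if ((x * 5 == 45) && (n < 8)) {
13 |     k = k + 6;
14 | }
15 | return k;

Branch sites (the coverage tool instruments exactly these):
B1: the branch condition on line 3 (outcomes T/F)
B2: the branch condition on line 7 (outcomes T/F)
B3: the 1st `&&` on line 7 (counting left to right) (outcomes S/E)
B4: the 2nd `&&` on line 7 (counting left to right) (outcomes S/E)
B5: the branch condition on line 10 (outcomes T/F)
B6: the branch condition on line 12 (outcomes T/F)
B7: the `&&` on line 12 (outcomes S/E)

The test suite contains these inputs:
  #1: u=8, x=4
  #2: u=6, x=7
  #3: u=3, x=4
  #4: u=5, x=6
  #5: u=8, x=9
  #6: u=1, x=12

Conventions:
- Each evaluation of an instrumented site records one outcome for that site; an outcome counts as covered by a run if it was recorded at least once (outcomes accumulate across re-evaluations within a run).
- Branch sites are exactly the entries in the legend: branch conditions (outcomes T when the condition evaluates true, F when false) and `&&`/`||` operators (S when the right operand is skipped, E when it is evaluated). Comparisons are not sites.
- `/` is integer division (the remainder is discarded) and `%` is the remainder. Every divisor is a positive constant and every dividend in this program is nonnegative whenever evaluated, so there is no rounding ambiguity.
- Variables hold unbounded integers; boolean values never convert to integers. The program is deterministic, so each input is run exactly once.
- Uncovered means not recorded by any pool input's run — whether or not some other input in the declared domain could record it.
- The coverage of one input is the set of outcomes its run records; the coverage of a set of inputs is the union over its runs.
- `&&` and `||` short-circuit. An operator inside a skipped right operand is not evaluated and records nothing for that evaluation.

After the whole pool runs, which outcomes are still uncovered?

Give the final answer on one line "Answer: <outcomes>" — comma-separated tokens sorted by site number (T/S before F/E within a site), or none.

run #1 (u=8, x=4) records B1=T, B2=F, B3=S, B5=T
run #2 (u=6, x=7) records B1=T, B2=F, B3=E, B4=S, B5=F, B6=F, B7=S
run #3 (u=3, x=4) records B1=T, B2=F, B3=E, B4=S, B5=T
run #4 (u=5, x=6) records B1=T, B2=F, B3=E, B4=S, B5=T
run #5 (u=8, x=9) records B1=T, B2=F, B3=S, B5=F, B6=F, B7=E
run #6 (u=1, x=12) records B1=F, B2=F, B3=E, B4=S, B5=T
union over the pool: B1=T, B1=F, B2=F, B3=S, B3=E, B4=S, B5=T, B5=F, B6=F, B7=S, B7=E
uncovered (3 of 14): B2=T, B4=E, B6=T

Answer: B2=T, B4=E, B6=T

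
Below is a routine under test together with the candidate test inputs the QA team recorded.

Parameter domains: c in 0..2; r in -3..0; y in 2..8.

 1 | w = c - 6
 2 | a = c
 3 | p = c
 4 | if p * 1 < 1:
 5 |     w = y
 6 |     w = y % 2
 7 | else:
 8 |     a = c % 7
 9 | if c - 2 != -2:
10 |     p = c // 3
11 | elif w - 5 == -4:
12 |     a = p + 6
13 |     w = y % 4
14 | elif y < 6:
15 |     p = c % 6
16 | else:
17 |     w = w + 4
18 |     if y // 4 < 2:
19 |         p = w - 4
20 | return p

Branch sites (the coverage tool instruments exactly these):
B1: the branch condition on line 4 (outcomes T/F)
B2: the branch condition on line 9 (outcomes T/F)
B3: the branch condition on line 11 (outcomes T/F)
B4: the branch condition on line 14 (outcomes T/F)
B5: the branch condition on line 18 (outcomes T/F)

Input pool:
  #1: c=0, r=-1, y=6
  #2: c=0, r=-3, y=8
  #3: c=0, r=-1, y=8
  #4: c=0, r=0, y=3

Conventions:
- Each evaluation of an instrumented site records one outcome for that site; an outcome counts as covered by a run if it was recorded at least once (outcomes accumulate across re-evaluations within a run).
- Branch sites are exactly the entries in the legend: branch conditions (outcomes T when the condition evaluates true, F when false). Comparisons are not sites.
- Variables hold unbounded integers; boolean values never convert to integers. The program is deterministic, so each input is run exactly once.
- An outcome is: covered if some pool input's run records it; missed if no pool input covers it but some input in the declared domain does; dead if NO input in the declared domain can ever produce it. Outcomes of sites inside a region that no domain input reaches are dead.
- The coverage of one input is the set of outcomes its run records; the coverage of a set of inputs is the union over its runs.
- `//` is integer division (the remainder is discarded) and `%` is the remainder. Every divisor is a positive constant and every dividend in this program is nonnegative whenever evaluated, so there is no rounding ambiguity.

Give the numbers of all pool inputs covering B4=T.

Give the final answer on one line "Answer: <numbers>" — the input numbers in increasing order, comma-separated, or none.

input #1 (c=0, r=-1, y=6): misses B4=T
input #2 (c=0, r=-3, y=8): misses B4=T
input #3 (c=0, r=-1, y=8): misses B4=T
input #4 (c=0, r=0, y=3): misses B4=T

Answer: none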